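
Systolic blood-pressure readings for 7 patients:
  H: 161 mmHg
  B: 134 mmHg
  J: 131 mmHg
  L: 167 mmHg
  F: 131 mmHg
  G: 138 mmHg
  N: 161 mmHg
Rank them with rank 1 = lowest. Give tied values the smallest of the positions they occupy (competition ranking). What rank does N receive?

Sorted (ascending): 131, 131, 134, 138, 161, 161, 167
The 2 values of 131 occupy positions 1–2 → each gets rank 1.
The 2 values of 161 occupy positions 5–6 → each gets rank 5.
N has value 161 mmHg → rank 5.

5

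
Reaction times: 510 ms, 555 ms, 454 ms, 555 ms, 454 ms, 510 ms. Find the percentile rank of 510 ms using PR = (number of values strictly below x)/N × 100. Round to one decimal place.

33.3

N = 6.
Strictly below 510: 2. Equal to 510: 2.
PR = 2/6 × 100 = 33.3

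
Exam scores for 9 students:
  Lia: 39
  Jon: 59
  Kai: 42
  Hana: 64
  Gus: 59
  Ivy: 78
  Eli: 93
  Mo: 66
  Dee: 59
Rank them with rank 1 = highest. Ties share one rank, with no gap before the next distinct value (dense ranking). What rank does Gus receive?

5

Sorted (descending): 93, 78, 66, 64, 59, 59, 59, 42, 39
The 3 values of 59 share dense rank 5.
Remaining distinct values take the next consecutive integers.
Gus has value 59 → rank 5.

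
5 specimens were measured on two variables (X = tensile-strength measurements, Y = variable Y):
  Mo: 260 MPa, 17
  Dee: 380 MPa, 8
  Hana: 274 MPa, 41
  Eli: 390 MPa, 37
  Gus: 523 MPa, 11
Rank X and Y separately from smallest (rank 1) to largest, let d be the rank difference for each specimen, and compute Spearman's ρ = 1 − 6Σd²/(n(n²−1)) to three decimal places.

-0.300

Ranks of variable 1: 1, 3, 2, 4, 5
Ranks of variable 2: 3, 1, 5, 4, 2
d = r₁ − r₂: -2, 2, -3, 0, 3
d²: 4, 4, 9, 0, 9; Σd² = 26
ρ = 1 − 6·26/(5·24) = 1 − 156/120 = -0.300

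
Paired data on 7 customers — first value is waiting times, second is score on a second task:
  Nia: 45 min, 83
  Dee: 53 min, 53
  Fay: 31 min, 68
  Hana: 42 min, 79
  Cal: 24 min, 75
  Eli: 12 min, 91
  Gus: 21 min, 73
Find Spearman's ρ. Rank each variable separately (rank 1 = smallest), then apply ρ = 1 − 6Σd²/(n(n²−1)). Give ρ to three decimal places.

-0.393

Ranks of variable 1: 6, 7, 4, 5, 3, 1, 2
Ranks of variable 2: 6, 1, 2, 5, 4, 7, 3
d = r₁ − r₂: 0, 6, 2, 0, -1, -6, -1
d²: 0, 36, 4, 0, 1, 36, 1; Σd² = 78
ρ = 1 − 6·78/(7·48) = 1 − 468/336 = -0.393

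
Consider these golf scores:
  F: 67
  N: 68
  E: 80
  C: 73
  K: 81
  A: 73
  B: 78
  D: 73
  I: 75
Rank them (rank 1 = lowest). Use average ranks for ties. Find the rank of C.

Sorted (ascending): 67, 68, 73, 73, 73, 75, 78, 80, 81
The 3 values of 73 occupy positions 3–5 → average rank 4.
C has value 73 → rank 4.

4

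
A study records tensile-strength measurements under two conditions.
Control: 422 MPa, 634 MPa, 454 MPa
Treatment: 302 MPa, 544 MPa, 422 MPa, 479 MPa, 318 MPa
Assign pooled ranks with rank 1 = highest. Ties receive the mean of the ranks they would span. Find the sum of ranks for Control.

Sorted (descending): 634, 544, 479, 454, 422, 422, 318, 302
The 2 values of 422 occupy positions 5–6 → average rank (5+6)/2 = 5.5.
Control values → pooled ranks: 422→5.5, 634→1, 454→4
Rank sum = 5.5 + 1 + 4 = 10.5

10.5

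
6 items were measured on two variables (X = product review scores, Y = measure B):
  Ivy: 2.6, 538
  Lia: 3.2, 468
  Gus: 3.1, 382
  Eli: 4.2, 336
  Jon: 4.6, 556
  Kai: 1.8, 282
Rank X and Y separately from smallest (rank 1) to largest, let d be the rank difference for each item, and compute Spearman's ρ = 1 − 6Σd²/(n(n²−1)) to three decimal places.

0.486

Ranks of variable 1: 2, 4, 3, 5, 6, 1
Ranks of variable 2: 5, 4, 3, 2, 6, 1
d = r₁ − r₂: -3, 0, 0, 3, 0, 0
d²: 9, 0, 0, 9, 0, 0; Σd² = 18
ρ = 1 − 6·18/(6·35) = 1 − 108/210 = 0.486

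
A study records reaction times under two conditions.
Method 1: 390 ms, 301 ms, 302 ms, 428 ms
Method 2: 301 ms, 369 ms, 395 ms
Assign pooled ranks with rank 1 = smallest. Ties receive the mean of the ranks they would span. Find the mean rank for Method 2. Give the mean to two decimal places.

3.83

Sorted (ascending): 301, 301, 302, 369, 390, 395, 428
The 2 values of 301 occupy positions 1–2 → average rank (1+2)/2 = 1.5.
Method 2 values → pooled ranks: 301→1.5, 369→4, 395→6
Mean rank = (1.5 + 4 + 6) / 3 = 3.83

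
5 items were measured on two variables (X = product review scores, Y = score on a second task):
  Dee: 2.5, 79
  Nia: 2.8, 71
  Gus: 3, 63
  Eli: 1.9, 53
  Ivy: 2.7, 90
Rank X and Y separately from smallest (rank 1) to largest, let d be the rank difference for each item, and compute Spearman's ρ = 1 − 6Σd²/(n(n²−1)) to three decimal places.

0.100

Ranks of variable 1: 2, 4, 5, 1, 3
Ranks of variable 2: 4, 3, 2, 1, 5
d = r₁ − r₂: -2, 1, 3, 0, -2
d²: 4, 1, 9, 0, 4; Σd² = 18
ρ = 1 − 6·18/(5·24) = 1 − 108/120 = 0.100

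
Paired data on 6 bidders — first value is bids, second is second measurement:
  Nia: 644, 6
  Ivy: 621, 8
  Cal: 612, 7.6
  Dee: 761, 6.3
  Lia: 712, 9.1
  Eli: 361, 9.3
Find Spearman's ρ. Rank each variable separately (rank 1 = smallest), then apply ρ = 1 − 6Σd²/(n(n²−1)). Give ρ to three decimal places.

-0.486

Ranks of variable 1: 4, 3, 2, 6, 5, 1
Ranks of variable 2: 1, 4, 3, 2, 5, 6
d = r₁ − r₂: 3, -1, -1, 4, 0, -5
d²: 9, 1, 1, 16, 0, 25; Σd² = 52
ρ = 1 − 6·52/(6·35) = 1 − 312/210 = -0.486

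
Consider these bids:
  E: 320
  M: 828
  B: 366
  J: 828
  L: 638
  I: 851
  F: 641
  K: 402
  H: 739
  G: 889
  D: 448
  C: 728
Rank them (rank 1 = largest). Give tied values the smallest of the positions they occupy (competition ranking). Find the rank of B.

Sorted (descending): 889, 851, 828, 828, 739, 728, 641, 638, 448, 402, 366, 320
The 2 values of 828 occupy positions 3–4 → each gets rank 3.
B has value 366 → rank 11.

11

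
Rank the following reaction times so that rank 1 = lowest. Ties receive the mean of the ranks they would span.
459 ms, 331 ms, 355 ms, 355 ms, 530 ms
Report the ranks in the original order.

4, 1, 2.5, 2.5, 5

Sorted (ascending): 331, 355, 355, 459, 530
The 2 values of 355 occupy positions 2–3 → average rank (2+3)/2 = 2.5.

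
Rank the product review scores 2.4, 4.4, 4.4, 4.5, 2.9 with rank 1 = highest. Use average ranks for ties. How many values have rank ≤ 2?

Sorted (descending): 4.5, 4.4, 4.4, 2.9, 2.4
The 2 values of 4.4 occupy positions 2–3 → average rank (2+3)/2 = 2.5.
Ranks ≤ 2: {1} → 1 value.

1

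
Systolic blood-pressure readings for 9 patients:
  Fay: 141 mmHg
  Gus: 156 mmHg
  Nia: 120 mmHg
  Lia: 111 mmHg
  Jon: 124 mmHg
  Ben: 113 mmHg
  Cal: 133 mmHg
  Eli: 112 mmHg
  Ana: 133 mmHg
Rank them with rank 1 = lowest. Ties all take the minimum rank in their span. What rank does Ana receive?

6

Sorted (ascending): 111, 112, 113, 120, 124, 133, 133, 141, 156
The 2 values of 133 occupy positions 6–7 → each gets rank 6.
Ana has value 133 mmHg → rank 6.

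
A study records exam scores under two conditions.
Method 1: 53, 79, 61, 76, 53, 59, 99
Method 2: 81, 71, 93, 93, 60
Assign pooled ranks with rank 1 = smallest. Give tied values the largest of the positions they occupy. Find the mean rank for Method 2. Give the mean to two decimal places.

Sorted (ascending): 53, 53, 59, 60, 61, 71, 76, 79, 81, 93, 93, 99
The 2 values of 53 occupy positions 1–2 → each gets rank 2.
The 2 values of 93 occupy positions 10–11 → each gets rank 11.
Method 2 values → pooled ranks: 81→9, 71→6, 93→11, 93→11, 60→4
Mean rank = (9 + 6 + 11 + 11 + 4) / 5 = 8.20

8.20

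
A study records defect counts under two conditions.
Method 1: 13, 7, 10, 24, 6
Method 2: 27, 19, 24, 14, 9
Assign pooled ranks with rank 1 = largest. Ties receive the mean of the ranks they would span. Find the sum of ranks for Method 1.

34.5

Sorted (descending): 27, 24, 24, 19, 14, 13, 10, 9, 7, 6
The 2 values of 24 occupy positions 2–3 → average rank (2+3)/2 = 2.5.
Method 1 values → pooled ranks: 13→6, 7→9, 10→7, 24→2.5, 6→10
Rank sum = 6 + 9 + 7 + 2.5 + 10 = 34.5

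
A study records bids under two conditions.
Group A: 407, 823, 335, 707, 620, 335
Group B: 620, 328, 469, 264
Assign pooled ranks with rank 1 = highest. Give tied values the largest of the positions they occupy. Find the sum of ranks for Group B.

28

Sorted (descending): 823, 707, 620, 620, 469, 407, 335, 335, 328, 264
The 2 values of 620 occupy positions 3–4 → each gets rank 4.
The 2 values of 335 occupy positions 7–8 → each gets rank 8.
Group B values → pooled ranks: 620→4, 328→9, 469→5, 264→10
Rank sum = 4 + 9 + 5 + 10 = 28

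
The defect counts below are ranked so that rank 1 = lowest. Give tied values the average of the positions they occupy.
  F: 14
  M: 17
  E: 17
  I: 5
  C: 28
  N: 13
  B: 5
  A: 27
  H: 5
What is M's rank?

6.5

Sorted (ascending): 5, 5, 5, 13, 14, 17, 17, 27, 28
The 3 values of 5 occupy positions 1–3 → average rank 2.
The 2 values of 17 occupy positions 6–7 → average rank (6+7)/2 = 6.5.
M has value 17 → rank 6.5.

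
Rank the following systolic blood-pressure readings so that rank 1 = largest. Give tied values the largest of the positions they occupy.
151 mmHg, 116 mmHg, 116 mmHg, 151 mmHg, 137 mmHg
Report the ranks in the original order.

2, 5, 5, 2, 3

Sorted (descending): 151, 151, 137, 116, 116
The 2 values of 151 occupy positions 1–2 → each gets rank 2.
The 2 values of 116 occupy positions 4–5 → each gets rank 5.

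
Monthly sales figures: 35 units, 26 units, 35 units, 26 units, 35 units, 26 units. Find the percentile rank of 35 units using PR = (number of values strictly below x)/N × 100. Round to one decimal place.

N = 6.
Strictly below 35: 3. Equal to 35: 3.
PR = 3/6 × 100 = 50.0

50.0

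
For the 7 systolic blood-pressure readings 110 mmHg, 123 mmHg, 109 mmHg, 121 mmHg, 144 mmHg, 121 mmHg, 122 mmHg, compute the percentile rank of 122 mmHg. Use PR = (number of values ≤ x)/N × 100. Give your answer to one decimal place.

N = 7.
Strictly below 122: 4. Equal to 122: 1.
PR = 5/7 × 100 = 71.4

71.4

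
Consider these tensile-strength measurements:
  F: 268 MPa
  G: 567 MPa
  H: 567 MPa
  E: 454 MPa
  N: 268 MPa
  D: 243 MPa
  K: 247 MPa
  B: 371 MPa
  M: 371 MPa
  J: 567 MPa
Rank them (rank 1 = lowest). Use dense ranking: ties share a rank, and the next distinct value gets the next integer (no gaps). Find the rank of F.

3

Sorted (ascending): 243, 247, 268, 268, 371, 371, 454, 567, 567, 567
The 2 values of 268 share dense rank 3.
The 2 values of 371 share dense rank 4.
The 3 values of 567 share dense rank 6.
Remaining distinct values take the next consecutive integers.
F has value 268 MPa → rank 3.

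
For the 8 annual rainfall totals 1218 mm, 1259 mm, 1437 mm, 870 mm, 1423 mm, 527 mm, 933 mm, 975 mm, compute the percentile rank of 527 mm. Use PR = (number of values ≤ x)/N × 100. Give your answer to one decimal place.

12.5

N = 8.
Strictly below 527: 0. Equal to 527: 1.
PR = 1/8 × 100 = 12.5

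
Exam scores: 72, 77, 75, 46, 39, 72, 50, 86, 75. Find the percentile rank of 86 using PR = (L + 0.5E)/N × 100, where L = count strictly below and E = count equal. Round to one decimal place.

94.4

N = 9.
Strictly below 86: 8. Equal to 86: 1.
PR = (8 + 0.5·1)/9 × 100 = 94.4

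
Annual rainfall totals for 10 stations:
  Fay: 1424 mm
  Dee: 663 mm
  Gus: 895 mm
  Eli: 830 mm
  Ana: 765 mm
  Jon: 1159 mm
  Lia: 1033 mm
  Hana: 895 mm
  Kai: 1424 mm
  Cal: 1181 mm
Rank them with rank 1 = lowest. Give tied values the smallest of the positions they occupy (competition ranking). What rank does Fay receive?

Sorted (ascending): 663, 765, 830, 895, 895, 1033, 1159, 1181, 1424, 1424
The 2 values of 895 occupy positions 4–5 → each gets rank 4.
The 2 values of 1424 occupy positions 9–10 → each gets rank 9.
Fay has value 1424 mm → rank 9.

9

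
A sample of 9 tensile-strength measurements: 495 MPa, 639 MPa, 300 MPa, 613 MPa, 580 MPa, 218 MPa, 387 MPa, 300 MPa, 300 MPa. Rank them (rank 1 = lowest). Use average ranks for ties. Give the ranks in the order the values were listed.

Sorted (ascending): 218, 300, 300, 300, 387, 495, 580, 613, 639
The 3 values of 300 occupy positions 2–4 → average rank 3.

6, 9, 3, 8, 7, 1, 5, 3, 3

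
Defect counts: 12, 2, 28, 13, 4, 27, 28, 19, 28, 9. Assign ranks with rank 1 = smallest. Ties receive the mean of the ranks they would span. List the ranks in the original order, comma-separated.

4, 1, 9, 5, 2, 7, 9, 6, 9, 3

Sorted (ascending): 2, 4, 9, 12, 13, 19, 27, 28, 28, 28
The 3 values of 28 occupy positions 8–10 → average rank 9.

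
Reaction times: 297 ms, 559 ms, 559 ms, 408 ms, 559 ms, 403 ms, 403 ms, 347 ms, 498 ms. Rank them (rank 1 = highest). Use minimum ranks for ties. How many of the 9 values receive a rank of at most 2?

3

Sorted (descending): 559, 559, 559, 498, 408, 403, 403, 347, 297
The 3 values of 559 occupy positions 1–3 → each gets rank 1.
The 2 values of 403 occupy positions 6–7 → each gets rank 6.
Ranks ≤ 2: {1, 1, 1} → 3 values.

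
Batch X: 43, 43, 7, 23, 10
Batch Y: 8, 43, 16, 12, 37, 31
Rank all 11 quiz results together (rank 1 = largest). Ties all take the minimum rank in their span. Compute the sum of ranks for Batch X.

28

Sorted (descending): 43, 43, 43, 37, 31, 23, 16, 12, 10, 8, 7
The 3 values of 43 occupy positions 1–3 → each gets rank 1.
Batch X values → pooled ranks: 43→1, 43→1, 7→11, 23→6, 10→9
Rank sum = 1 + 1 + 11 + 6 + 9 = 28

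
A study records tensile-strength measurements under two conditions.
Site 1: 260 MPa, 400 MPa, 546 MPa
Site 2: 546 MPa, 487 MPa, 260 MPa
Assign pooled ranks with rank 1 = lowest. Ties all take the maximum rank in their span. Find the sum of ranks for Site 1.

11

Sorted (ascending): 260, 260, 400, 487, 546, 546
The 2 values of 260 occupy positions 1–2 → each gets rank 2.
The 2 values of 546 occupy positions 5–6 → each gets rank 6.
Site 1 values → pooled ranks: 260→2, 400→3, 546→6
Rank sum = 2 + 3 + 6 = 11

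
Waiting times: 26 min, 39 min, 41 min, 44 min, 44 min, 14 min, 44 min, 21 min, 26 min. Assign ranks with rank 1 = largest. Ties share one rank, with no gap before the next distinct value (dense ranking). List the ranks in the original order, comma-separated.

4, 3, 2, 1, 1, 6, 1, 5, 4

Sorted (descending): 44, 44, 44, 41, 39, 26, 26, 21, 14
The 3 values of 44 share dense rank 1.
The 2 values of 26 share dense rank 4.
Remaining distinct values take the next consecutive integers.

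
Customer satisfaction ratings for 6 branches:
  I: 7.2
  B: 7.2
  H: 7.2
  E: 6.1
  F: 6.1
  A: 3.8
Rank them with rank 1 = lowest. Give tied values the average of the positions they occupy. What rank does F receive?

2.5

Sorted (ascending): 3.8, 6.1, 6.1, 7.2, 7.2, 7.2
The 2 values of 6.1 occupy positions 2–3 → average rank (2+3)/2 = 2.5.
The 3 values of 7.2 occupy positions 4–6 → average rank 5.
F has value 6.1 → rank 2.5.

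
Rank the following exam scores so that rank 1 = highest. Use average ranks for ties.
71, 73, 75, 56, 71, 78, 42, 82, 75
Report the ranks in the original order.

6.5, 5, 3.5, 8, 6.5, 2, 9, 1, 3.5

Sorted (descending): 82, 78, 75, 75, 73, 71, 71, 56, 42
The 2 values of 75 occupy positions 3–4 → average rank (3+4)/2 = 3.5.
The 2 values of 71 occupy positions 6–7 → average rank (6+7)/2 = 6.5.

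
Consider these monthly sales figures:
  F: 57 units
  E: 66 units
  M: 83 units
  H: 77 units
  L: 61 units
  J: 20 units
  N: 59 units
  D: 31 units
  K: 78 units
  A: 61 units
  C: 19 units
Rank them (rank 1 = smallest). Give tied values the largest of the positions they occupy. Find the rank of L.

7

Sorted (ascending): 19, 20, 31, 57, 59, 61, 61, 66, 77, 78, 83
The 2 values of 61 occupy positions 6–7 → each gets rank 7.
L has value 61 units → rank 7.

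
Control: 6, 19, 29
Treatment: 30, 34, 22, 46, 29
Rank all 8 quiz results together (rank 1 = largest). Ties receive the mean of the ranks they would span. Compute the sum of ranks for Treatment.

Sorted (descending): 46, 34, 30, 29, 29, 22, 19, 6
The 2 values of 29 occupy positions 4–5 → average rank (4+5)/2 = 4.5.
Treatment values → pooled ranks: 30→3, 34→2, 22→6, 46→1, 29→4.5
Rank sum = 3 + 2 + 6 + 1 + 4.5 = 16.5

16.5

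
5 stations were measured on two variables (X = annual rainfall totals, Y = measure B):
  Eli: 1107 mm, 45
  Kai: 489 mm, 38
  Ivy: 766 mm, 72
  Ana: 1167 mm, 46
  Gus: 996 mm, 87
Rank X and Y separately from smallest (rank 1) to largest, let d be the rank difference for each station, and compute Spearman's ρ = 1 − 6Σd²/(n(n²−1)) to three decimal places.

0.200

Ranks of variable 1: 4, 1, 2, 5, 3
Ranks of variable 2: 2, 1, 4, 3, 5
d = r₁ − r₂: 2, 0, -2, 2, -2
d²: 4, 0, 4, 4, 4; Σd² = 16
ρ = 1 − 6·16/(5·24) = 1 − 96/120 = 0.200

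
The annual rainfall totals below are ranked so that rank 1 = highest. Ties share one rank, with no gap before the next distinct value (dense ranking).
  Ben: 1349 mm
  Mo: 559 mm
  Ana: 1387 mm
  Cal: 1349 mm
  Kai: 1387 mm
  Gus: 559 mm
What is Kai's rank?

Sorted (descending): 1387, 1387, 1349, 1349, 559, 559
The 2 values of 1387 share dense rank 1.
The 2 values of 1349 share dense rank 2.
The 2 values of 559 share dense rank 3.
Kai has value 1387 mm → rank 1.

1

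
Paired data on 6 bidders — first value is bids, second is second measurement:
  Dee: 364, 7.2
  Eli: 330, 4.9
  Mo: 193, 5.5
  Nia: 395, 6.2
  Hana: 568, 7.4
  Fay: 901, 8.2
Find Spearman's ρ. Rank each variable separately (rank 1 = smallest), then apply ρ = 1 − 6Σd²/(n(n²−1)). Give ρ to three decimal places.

0.886

Ranks of variable 1: 3, 2, 1, 4, 5, 6
Ranks of variable 2: 4, 1, 2, 3, 5, 6
d = r₁ − r₂: -1, 1, -1, 1, 0, 0
d²: 1, 1, 1, 1, 0, 0; Σd² = 4
ρ = 1 − 6·4/(6·35) = 1 − 24/210 = 0.886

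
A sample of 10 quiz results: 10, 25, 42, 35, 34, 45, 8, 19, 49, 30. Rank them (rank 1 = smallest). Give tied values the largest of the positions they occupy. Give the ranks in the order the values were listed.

2, 4, 8, 7, 6, 9, 1, 3, 10, 5

Sorted (ascending): 8, 10, 19, 25, 30, 34, 35, 42, 45, 49
No ties — each value takes its position as its rank.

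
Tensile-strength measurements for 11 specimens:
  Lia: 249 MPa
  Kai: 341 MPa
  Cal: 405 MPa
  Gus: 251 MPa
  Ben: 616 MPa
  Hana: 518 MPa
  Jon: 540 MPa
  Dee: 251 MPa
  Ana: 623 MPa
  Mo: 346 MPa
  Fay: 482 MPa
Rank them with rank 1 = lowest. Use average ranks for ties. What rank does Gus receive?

2.5

Sorted (ascending): 249, 251, 251, 341, 346, 405, 482, 518, 540, 616, 623
The 2 values of 251 occupy positions 2–3 → average rank (2+3)/2 = 2.5.
Gus has value 251 MPa → rank 2.5.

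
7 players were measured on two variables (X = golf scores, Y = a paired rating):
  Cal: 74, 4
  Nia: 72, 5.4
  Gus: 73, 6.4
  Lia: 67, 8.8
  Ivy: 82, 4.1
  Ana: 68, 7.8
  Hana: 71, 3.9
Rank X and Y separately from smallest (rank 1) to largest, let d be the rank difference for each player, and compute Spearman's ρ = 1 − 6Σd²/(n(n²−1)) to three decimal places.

-0.571

Ranks of variable 1: 6, 4, 5, 1, 7, 2, 3
Ranks of variable 2: 2, 4, 5, 7, 3, 6, 1
d = r₁ − r₂: 4, 0, 0, -6, 4, -4, 2
d²: 16, 0, 0, 36, 16, 16, 4; Σd² = 88
ρ = 1 − 6·88/(7·48) = 1 − 528/336 = -0.571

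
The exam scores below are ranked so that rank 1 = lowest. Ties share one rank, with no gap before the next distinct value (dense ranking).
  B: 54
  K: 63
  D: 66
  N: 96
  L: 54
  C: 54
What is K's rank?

2

Sorted (ascending): 54, 54, 54, 63, 66, 96
The 3 values of 54 share dense rank 1.
Remaining distinct values take the next consecutive integers.
K has value 63 → rank 2.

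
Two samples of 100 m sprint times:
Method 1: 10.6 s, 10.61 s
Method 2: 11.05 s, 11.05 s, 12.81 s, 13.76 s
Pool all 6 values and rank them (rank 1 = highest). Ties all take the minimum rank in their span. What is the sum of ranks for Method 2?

9

Sorted (descending): 13.76, 12.81, 11.05, 11.05, 10.61, 10.6
The 2 values of 11.05 occupy positions 3–4 → each gets rank 3.
Method 2 values → pooled ranks: 11.05→3, 11.05→3, 12.81→2, 13.76→1
Rank sum = 3 + 3 + 2 + 1 = 9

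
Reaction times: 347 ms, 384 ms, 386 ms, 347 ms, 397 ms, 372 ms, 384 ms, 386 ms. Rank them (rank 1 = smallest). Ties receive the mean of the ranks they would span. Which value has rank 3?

Sorted (ascending): 347, 347, 372, 384, 384, 386, 386, 397
The 2 values of 347 occupy positions 1–2 → average rank (1+2)/2 = 1.5.
The 2 values of 384 occupy positions 4–5 → average rank (4+5)/2 = 4.5.
The 2 values of 386 occupy positions 6–7 → average rank (6+7)/2 = 6.5.
Rank 3 → value 372.

372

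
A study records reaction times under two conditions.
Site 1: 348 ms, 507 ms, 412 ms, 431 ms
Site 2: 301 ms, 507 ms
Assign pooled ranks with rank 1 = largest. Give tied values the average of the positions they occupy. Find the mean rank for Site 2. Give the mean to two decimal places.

Sorted (descending): 507, 507, 431, 412, 348, 301
The 2 values of 507 occupy positions 1–2 → average rank (1+2)/2 = 1.5.
Site 2 values → pooled ranks: 301→6, 507→1.5
Mean rank = (6 + 1.5) / 2 = 3.75

3.75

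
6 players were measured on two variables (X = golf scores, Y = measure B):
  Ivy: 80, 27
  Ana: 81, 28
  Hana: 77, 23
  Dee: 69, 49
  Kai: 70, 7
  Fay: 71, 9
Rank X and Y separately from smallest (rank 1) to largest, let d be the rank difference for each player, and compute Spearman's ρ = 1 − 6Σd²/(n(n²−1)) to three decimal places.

0.143

Ranks of variable 1: 5, 6, 4, 1, 2, 3
Ranks of variable 2: 4, 5, 3, 6, 1, 2
d = r₁ − r₂: 1, 1, 1, -5, 1, 1
d²: 1, 1, 1, 25, 1, 1; Σd² = 30
ρ = 1 − 6·30/(6·35) = 1 − 180/210 = 0.143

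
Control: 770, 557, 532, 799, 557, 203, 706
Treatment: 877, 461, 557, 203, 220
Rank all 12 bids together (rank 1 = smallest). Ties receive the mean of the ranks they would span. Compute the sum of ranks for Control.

Sorted (ascending): 203, 203, 220, 461, 532, 557, 557, 557, 706, 770, 799, 877
The 2 values of 203 occupy positions 1–2 → average rank (1+2)/2 = 1.5.
The 3 values of 557 occupy positions 6–8 → average rank 7.
Control values → pooled ranks: 770→10, 557→7, 532→5, 799→11, 557→7, 203→1.5, 706→9
Rank sum = 10 + 7 + 5 + 11 + 7 + 1.5 + 9 = 50.5

50.5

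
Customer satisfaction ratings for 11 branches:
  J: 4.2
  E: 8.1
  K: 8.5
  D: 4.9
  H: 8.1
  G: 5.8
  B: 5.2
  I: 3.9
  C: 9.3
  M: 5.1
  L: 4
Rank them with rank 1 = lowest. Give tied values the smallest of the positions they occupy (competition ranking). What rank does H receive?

8

Sorted (ascending): 3.9, 4, 4.2, 4.9, 5.1, 5.2, 5.8, 8.1, 8.1, 8.5, 9.3
The 2 values of 8.1 occupy positions 8–9 → each gets rank 8.
H has value 8.1 → rank 8.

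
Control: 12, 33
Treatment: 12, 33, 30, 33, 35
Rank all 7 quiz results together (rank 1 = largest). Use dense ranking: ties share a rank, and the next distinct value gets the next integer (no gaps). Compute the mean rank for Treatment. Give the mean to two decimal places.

Sorted (descending): 35, 33, 33, 33, 30, 12, 12
The 3 values of 33 share dense rank 2.
The 2 values of 12 share dense rank 4.
Remaining distinct values take the next consecutive integers.
Treatment values → pooled ranks: 12→4, 33→2, 30→3, 33→2, 35→1
Mean rank = (4 + 2 + 3 + 2 + 1) / 5 = 2.40

2.40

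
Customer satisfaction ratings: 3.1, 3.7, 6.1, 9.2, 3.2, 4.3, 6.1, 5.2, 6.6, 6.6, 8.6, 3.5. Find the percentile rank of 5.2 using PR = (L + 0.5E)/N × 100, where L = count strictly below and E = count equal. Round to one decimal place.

N = 12.
Strictly below 5.2: 5. Equal to 5.2: 1.
PR = (5 + 0.5·1)/12 × 100 = 45.8

45.8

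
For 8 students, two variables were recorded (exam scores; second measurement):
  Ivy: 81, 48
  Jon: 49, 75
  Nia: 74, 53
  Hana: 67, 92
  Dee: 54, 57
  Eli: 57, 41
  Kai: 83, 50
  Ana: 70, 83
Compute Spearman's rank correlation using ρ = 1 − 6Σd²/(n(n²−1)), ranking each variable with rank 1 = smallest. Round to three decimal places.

Ranks of variable 1: 7, 1, 6, 4, 2, 3, 8, 5
Ranks of variable 2: 2, 6, 4, 8, 5, 1, 3, 7
d = r₁ − r₂: 5, -5, 2, -4, -3, 2, 5, -2
d²: 25, 25, 4, 16, 9, 4, 25, 4; Σd² = 112
ρ = 1 − 6·112/(8·63) = 1 − 672/504 = -0.333

-0.333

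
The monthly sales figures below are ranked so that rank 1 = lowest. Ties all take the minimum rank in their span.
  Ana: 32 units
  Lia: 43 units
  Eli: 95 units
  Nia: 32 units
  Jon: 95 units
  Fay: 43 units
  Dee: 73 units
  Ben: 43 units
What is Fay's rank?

3

Sorted (ascending): 32, 32, 43, 43, 43, 73, 95, 95
The 2 values of 32 occupy positions 1–2 → each gets rank 1.
The 3 values of 43 occupy positions 3–5 → each gets rank 3.
The 2 values of 95 occupy positions 7–8 → each gets rank 7.
Fay has value 43 units → rank 3.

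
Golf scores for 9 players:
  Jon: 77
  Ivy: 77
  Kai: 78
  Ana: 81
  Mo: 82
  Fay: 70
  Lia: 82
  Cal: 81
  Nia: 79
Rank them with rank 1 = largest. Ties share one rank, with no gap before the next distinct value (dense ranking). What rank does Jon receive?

5

Sorted (descending): 82, 82, 81, 81, 79, 78, 77, 77, 70
The 2 values of 82 share dense rank 1.
The 2 values of 81 share dense rank 2.
The 2 values of 77 share dense rank 5.
Remaining distinct values take the next consecutive integers.
Jon has value 77 → rank 5.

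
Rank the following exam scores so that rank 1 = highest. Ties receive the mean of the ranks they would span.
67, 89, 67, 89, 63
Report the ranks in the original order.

Sorted (descending): 89, 89, 67, 67, 63
The 2 values of 89 occupy positions 1–2 → average rank (1+2)/2 = 1.5.
The 2 values of 67 occupy positions 3–4 → average rank (3+4)/2 = 3.5.

3.5, 1.5, 3.5, 1.5, 5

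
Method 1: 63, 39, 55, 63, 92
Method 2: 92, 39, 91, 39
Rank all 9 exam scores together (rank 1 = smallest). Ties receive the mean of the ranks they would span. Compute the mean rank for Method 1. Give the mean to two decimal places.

5.10

Sorted (ascending): 39, 39, 39, 55, 63, 63, 91, 92, 92
The 3 values of 39 occupy positions 1–3 → average rank 2.
The 2 values of 63 occupy positions 5–6 → average rank (5+6)/2 = 5.5.
The 2 values of 92 occupy positions 8–9 → average rank (8+9)/2 = 8.5.
Method 1 values → pooled ranks: 63→5.5, 39→2, 55→4, 63→5.5, 92→8.5
Mean rank = (5.5 + 2 + 4 + 5.5 + 8.5) / 5 = 5.10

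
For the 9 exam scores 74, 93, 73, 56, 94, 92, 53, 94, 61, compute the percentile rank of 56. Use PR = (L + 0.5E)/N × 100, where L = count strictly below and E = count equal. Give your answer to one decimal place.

N = 9.
Strictly below 56: 1. Equal to 56: 1.
PR = (1 + 0.5·1)/9 × 100 = 16.7

16.7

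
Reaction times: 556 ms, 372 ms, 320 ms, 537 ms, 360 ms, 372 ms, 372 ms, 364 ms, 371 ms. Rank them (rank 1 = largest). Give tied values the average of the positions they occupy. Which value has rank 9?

Sorted (descending): 556, 537, 372, 372, 372, 371, 364, 360, 320
The 3 values of 372 occupy positions 3–5 → average rank 4.
Rank 9 → value 320.

320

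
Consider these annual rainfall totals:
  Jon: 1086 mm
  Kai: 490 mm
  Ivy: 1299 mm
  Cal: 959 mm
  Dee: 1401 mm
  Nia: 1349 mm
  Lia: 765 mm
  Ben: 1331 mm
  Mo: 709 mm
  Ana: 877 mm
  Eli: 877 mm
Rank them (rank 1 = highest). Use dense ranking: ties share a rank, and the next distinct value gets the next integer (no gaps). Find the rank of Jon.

Sorted (descending): 1401, 1349, 1331, 1299, 1086, 959, 877, 877, 765, 709, 490
The 2 values of 877 share dense rank 7.
Remaining distinct values take the next consecutive integers.
Jon has value 1086 mm → rank 5.

5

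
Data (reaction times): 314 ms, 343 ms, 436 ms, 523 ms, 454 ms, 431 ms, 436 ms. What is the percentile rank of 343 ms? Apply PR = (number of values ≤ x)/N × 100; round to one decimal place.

N = 7.
Strictly below 343: 1. Equal to 343: 1.
PR = 2/7 × 100 = 28.6

28.6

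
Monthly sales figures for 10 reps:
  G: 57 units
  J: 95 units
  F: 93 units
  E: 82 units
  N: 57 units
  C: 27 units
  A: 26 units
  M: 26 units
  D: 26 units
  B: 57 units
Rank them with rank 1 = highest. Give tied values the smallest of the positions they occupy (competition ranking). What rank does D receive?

8

Sorted (descending): 95, 93, 82, 57, 57, 57, 27, 26, 26, 26
The 3 values of 57 occupy positions 4–6 → each gets rank 4.
The 3 values of 26 occupy positions 8–10 → each gets rank 8.
D has value 26 units → rank 8.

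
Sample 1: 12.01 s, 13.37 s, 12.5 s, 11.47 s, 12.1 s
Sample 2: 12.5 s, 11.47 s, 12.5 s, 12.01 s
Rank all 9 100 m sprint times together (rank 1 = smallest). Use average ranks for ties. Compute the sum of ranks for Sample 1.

Sorted (ascending): 11.47, 11.47, 12.01, 12.01, 12.1, 12.5, 12.5, 12.5, 13.37
The 2 values of 11.47 occupy positions 1–2 → average rank (1+2)/2 = 1.5.
The 2 values of 12.01 occupy positions 3–4 → average rank (3+4)/2 = 3.5.
The 3 values of 12.5 occupy positions 6–8 → average rank 7.
Sample 1 values → pooled ranks: 12.01→3.5, 13.37→9, 12.5→7, 11.47→1.5, 12.1→5
Rank sum = 3.5 + 9 + 7 + 1.5 + 5 = 26

26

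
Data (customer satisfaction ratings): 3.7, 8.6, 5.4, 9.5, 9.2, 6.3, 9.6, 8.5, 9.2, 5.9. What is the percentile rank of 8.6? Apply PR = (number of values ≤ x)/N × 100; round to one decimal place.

60.0

N = 10.
Strictly below 8.6: 5. Equal to 8.6: 1.
PR = 6/10 × 100 = 60.0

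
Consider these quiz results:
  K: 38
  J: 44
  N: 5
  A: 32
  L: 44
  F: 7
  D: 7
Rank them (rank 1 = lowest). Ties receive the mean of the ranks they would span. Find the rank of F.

2.5

Sorted (ascending): 5, 7, 7, 32, 38, 44, 44
The 2 values of 7 occupy positions 2–3 → average rank (2+3)/2 = 2.5.
The 2 values of 44 occupy positions 6–7 → average rank (6+7)/2 = 6.5.
F has value 7 → rank 2.5.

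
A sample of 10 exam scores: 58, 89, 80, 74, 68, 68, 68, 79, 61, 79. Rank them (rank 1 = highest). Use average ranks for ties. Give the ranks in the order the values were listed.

Sorted (descending): 89, 80, 79, 79, 74, 68, 68, 68, 61, 58
The 2 values of 79 occupy positions 3–4 → average rank (3+4)/2 = 3.5.
The 3 values of 68 occupy positions 6–8 → average rank 7.

10, 1, 2, 5, 7, 7, 7, 3.5, 9, 3.5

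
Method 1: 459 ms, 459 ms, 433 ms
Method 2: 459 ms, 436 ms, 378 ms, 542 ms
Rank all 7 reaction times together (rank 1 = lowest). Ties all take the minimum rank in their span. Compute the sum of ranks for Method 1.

10

Sorted (ascending): 378, 433, 436, 459, 459, 459, 542
The 3 values of 459 occupy positions 4–6 → each gets rank 4.
Method 1 values → pooled ranks: 459→4, 459→4, 433→2
Rank sum = 4 + 4 + 2 = 10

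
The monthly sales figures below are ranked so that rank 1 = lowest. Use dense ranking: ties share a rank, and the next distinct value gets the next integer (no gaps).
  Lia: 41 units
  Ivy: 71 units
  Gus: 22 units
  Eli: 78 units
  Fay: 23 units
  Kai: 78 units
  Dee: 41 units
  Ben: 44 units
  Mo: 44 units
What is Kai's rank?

6

Sorted (ascending): 22, 23, 41, 41, 44, 44, 71, 78, 78
The 2 values of 41 share dense rank 3.
The 2 values of 44 share dense rank 4.
The 2 values of 78 share dense rank 6.
Remaining distinct values take the next consecutive integers.
Kai has value 78 units → rank 6.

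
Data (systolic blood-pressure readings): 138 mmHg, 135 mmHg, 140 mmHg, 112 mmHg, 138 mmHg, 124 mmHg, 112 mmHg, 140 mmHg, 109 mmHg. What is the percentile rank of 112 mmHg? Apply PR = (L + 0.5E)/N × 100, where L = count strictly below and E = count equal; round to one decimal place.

N = 9.
Strictly below 112: 1. Equal to 112: 2.
PR = (1 + 0.5·2)/9 × 100 = 22.2

22.2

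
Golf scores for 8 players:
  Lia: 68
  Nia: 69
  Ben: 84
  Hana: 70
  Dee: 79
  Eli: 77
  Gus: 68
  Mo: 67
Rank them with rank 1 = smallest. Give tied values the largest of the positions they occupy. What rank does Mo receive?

1

Sorted (ascending): 67, 68, 68, 69, 70, 77, 79, 84
The 2 values of 68 occupy positions 2–3 → each gets rank 3.
Mo has value 67 → rank 1.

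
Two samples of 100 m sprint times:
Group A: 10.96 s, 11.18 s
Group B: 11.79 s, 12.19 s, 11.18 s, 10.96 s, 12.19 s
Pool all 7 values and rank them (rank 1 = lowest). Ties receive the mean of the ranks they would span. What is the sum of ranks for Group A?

Sorted (ascending): 10.96, 10.96, 11.18, 11.18, 11.79, 12.19, 12.19
The 2 values of 10.96 occupy positions 1–2 → average rank (1+2)/2 = 1.5.
The 2 values of 11.18 occupy positions 3–4 → average rank (3+4)/2 = 3.5.
The 2 values of 12.19 occupy positions 6–7 → average rank (6+7)/2 = 6.5.
Group A values → pooled ranks: 10.96→1.5, 11.18→3.5
Rank sum = 1.5 + 3.5 = 5

5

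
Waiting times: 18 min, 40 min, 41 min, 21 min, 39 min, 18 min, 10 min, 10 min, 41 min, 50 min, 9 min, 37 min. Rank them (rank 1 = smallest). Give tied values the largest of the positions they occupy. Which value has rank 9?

40

Sorted (ascending): 9, 10, 10, 18, 18, 21, 37, 39, 40, 41, 41, 50
The 2 values of 10 occupy positions 2–3 → each gets rank 3.
The 2 values of 18 occupy positions 4–5 → each gets rank 5.
The 2 values of 41 occupy positions 10–11 → each gets rank 11.
Rank 9 → value 40.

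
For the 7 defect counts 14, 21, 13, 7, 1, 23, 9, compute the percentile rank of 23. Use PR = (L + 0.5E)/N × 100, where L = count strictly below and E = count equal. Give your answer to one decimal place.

N = 7.
Strictly below 23: 6. Equal to 23: 1.
PR = (6 + 0.5·1)/7 × 100 = 92.9

92.9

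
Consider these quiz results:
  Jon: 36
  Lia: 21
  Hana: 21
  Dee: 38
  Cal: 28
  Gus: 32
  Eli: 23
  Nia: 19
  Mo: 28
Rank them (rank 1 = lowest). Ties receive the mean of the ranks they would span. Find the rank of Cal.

Sorted (ascending): 19, 21, 21, 23, 28, 28, 32, 36, 38
The 2 values of 21 occupy positions 2–3 → average rank (2+3)/2 = 2.5.
The 2 values of 28 occupy positions 5–6 → average rank (5+6)/2 = 5.5.
Cal has value 28 → rank 5.5.

5.5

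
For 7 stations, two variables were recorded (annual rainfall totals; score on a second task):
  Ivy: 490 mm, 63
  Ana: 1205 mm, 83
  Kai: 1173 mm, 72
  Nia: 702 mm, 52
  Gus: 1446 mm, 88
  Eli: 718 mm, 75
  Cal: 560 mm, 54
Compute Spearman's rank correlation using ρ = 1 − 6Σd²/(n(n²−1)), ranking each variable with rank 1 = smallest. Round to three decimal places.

0.821

Ranks of variable 1: 1, 6, 5, 3, 7, 4, 2
Ranks of variable 2: 3, 6, 4, 1, 7, 5, 2
d = r₁ − r₂: -2, 0, 1, 2, 0, -1, 0
d²: 4, 0, 1, 4, 0, 1, 0; Σd² = 10
ρ = 1 − 6·10/(7·48) = 1 − 60/336 = 0.821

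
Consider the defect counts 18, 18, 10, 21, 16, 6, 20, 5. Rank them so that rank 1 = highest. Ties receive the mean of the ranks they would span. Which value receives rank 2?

20

Sorted (descending): 21, 20, 18, 18, 16, 10, 6, 5
The 2 values of 18 occupy positions 3–4 → average rank (3+4)/2 = 3.5.
Rank 2 → value 20.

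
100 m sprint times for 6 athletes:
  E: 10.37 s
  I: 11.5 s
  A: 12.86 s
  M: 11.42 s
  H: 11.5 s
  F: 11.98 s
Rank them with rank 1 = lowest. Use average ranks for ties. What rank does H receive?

Sorted (ascending): 10.37, 11.42, 11.5, 11.5, 11.98, 12.86
The 2 values of 11.5 occupy positions 3–4 → average rank (3+4)/2 = 3.5.
H has value 11.5 s → rank 3.5.

3.5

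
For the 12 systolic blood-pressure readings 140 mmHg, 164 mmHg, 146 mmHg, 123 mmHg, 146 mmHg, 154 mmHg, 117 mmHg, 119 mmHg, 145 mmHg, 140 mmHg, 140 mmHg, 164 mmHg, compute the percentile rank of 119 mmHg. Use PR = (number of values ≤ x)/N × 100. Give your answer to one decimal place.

N = 12.
Strictly below 119: 1. Equal to 119: 1.
PR = 2/12 × 100 = 16.7

16.7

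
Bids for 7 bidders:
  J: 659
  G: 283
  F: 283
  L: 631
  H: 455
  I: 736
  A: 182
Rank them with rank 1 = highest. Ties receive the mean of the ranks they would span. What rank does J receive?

Sorted (descending): 736, 659, 631, 455, 283, 283, 182
The 2 values of 283 occupy positions 5–6 → average rank (5+6)/2 = 5.5.
J has value 659 → rank 2.

2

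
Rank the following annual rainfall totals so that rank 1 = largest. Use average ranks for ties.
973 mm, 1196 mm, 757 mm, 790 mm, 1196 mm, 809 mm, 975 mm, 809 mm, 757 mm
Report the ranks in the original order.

4, 1.5, 8.5, 7, 1.5, 5.5, 3, 5.5, 8.5

Sorted (descending): 1196, 1196, 975, 973, 809, 809, 790, 757, 757
The 2 values of 1196 occupy positions 1–2 → average rank (1+2)/2 = 1.5.
The 2 values of 809 occupy positions 5–6 → average rank (5+6)/2 = 5.5.
The 2 values of 757 occupy positions 8–9 → average rank (8+9)/2 = 8.5.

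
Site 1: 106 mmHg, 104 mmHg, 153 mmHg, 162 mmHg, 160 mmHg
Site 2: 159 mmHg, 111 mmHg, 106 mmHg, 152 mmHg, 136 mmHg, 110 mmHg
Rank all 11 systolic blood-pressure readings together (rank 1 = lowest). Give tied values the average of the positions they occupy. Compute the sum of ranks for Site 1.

32.5

Sorted (ascending): 104, 106, 106, 110, 111, 136, 152, 153, 159, 160, 162
The 2 values of 106 occupy positions 2–3 → average rank (2+3)/2 = 2.5.
Site 1 values → pooled ranks: 106→2.5, 104→1, 153→8, 162→11, 160→10
Rank sum = 2.5 + 1 + 8 + 11 + 10 = 32.5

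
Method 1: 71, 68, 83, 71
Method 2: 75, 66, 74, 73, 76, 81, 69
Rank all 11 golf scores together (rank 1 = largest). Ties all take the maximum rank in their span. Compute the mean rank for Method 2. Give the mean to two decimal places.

5.71

Sorted (descending): 83, 81, 76, 75, 74, 73, 71, 71, 69, 68, 66
The 2 values of 71 occupy positions 7–8 → each gets rank 8.
Method 2 values → pooled ranks: 75→4, 66→11, 74→5, 73→6, 76→3, 81→2, 69→9
Mean rank = (4 + 11 + 5 + 6 + 3 + 2 + 9) / 7 = 5.71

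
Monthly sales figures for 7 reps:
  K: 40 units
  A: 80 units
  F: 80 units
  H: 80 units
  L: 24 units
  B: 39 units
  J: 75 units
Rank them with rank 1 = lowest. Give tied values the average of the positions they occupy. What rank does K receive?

3

Sorted (ascending): 24, 39, 40, 75, 80, 80, 80
The 3 values of 80 occupy positions 5–7 → average rank 6.
K has value 40 units → rank 3.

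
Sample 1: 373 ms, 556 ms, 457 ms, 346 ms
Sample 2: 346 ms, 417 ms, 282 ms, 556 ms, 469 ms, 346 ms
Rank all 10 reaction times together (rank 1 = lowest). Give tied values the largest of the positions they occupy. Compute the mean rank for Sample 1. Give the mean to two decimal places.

Sorted (ascending): 282, 346, 346, 346, 373, 417, 457, 469, 556, 556
The 3 values of 346 occupy positions 2–4 → each gets rank 4.
The 2 values of 556 occupy positions 9–10 → each gets rank 10.
Sample 1 values → pooled ranks: 373→5, 556→10, 457→7, 346→4
Mean rank = (5 + 10 + 7 + 4) / 4 = 6.50

6.50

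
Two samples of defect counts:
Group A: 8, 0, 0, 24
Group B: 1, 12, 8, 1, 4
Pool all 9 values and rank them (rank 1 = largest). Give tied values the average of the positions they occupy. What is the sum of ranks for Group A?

21.5

Sorted (descending): 24, 12, 8, 8, 4, 1, 1, 0, 0
The 2 values of 8 occupy positions 3–4 → average rank (3+4)/2 = 3.5.
The 2 values of 1 occupy positions 6–7 → average rank (6+7)/2 = 6.5.
The 2 values of 0 occupy positions 8–9 → average rank (8+9)/2 = 8.5.
Group A values → pooled ranks: 8→3.5, 0→8.5, 0→8.5, 24→1
Rank sum = 3.5 + 8.5 + 8.5 + 1 = 21.5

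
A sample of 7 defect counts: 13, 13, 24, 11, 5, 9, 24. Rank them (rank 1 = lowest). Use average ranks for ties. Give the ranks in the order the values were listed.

4.5, 4.5, 6.5, 3, 1, 2, 6.5

Sorted (ascending): 5, 9, 11, 13, 13, 24, 24
The 2 values of 13 occupy positions 4–5 → average rank (4+5)/2 = 4.5.
The 2 values of 24 occupy positions 6–7 → average rank (6+7)/2 = 6.5.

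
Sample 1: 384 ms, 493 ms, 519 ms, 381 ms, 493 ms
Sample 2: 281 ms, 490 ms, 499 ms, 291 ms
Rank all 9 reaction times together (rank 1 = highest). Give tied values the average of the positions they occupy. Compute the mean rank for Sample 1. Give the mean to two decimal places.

Sorted (descending): 519, 499, 493, 493, 490, 384, 381, 291, 281
The 2 values of 493 occupy positions 3–4 → average rank (3+4)/2 = 3.5.
Sample 1 values → pooled ranks: 384→6, 493→3.5, 519→1, 381→7, 493→3.5
Mean rank = (6 + 3.5 + 1 + 7 + 3.5) / 5 = 4.20

4.20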